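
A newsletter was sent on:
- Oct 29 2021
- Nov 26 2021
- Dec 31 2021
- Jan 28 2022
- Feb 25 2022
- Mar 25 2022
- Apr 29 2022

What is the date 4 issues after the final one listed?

Aug 26 2022

These are Fridays with 28, 35, 28, 28, 28, 35-day gaps.
Each is the final Friday of its month — Oct 29 2021 is past the 28th, so '4th Friday' doesn't fit.
May 2022 ends with Friday May 27 2022.
Last Friday of June 2022: Jun 24 2022.
Last Friday of July 2022: Jul 29 2022.
August 2022 ends with Friday Aug 26 2022.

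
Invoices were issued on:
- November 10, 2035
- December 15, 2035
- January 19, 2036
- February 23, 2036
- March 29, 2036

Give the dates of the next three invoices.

May 3, 2036; June 7, 2036; July 12, 2036

Gaps between consecutive events: 35, 35, 35, 35 days — a constant 35-day interval.
March 29, 2036 + 35 days = May 3, 2036.
May 3, 2036 + 35 days = June 7, 2036.
June 7, 2036 + 35 days = July 12, 2036.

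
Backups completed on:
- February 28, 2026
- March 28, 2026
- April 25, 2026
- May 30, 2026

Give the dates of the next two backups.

June 27, 2026; July 25, 2026

These are Saturdays with 28, 28, 35-day gaps.
Each is the final Saturday of its month — May 30, 2026 is past the 28th, so '4th Saturday' doesn't fit.
June 2026 ends with Saturday June 27, 2026.
July 2026 ends with Saturday July 25, 2026.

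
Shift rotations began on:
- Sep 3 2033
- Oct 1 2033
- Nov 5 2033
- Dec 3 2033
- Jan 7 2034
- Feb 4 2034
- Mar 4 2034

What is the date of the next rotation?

Apr 1 2034

All dates are Saturdays, 28, 35, 28, 35, 28, 28 days apart.
Specifically, the 1st Saturday of each month.
1st Saturday of April 2034: Apr 1 2034.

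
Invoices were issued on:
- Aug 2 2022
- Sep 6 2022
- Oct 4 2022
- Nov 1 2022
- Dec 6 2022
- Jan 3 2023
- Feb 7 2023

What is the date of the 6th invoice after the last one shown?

Aug 1 2023

All dates are Tuesdays, 35, 28, 28, 35, 28, 35 days apart.
Specifically, the 1st Tuesday of each month.
1st Tuesday of March 2023: Mar 7 2023.
1st Tuesday of April 2023: Apr 4 2023.
1st Tuesday of May 2023: May 2 2023.
June 2023 — 1st Tuesday is Jun 6 2023.
July 2023 — 1st Tuesday is Jul 4 2023.
1st Tuesday of August 2023: Aug 1 2023.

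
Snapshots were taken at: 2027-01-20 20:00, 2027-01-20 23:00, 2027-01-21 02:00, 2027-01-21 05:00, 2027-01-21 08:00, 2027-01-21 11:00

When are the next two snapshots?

2027-01-21 14:00, 2027-01-21 17:00

Spacing: 3, 3, 3, 3, 3 h — constant 3 h.
2027-01-21 11:00 + 3 h = 2027-01-21 14:00.
2027-01-21 14:00 + 3 h = 2027-01-21 17:00.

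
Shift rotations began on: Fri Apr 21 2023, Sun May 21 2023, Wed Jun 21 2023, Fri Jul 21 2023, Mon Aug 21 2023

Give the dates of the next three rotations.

Gaps: 30, 31, 30, 31 days — not constant. Every event is on the 21st of the month.
Pattern: the 21st of each month.
Next: September 2023 → Thu Sep 21 2023.
Next: October 2023 → Sat Oct 21 2023.
November 2023: Tue Nov 21 2023.

Thu Sep 21 2023, Sat Oct 21 2023, Tue Nov 21 2023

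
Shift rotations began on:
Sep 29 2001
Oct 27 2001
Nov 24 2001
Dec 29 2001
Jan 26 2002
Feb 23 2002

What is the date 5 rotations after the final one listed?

Jul 27 2002

All Saturdays; the gaps (28, 28, 35, 28, 28) vary with month length.
This is the last Saturday of each month.
Last Saturday of March 2002: Mar 30 2002.
April 2002 ends with Saturday Apr 27 2002.
Last Saturday of May 2002: May 25 2002.
Last Saturday of June 2002: Jun 29 2002.
Last Saturday of July 2002: Jul 27 2002.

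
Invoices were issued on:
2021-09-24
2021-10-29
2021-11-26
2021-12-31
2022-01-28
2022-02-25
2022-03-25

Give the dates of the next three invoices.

2022-04-29, 2022-05-27, 2022-06-24

Every date is a Friday; gaps 35, 28, 35, 28, 28, 28 days.
Each is the last Friday of its month (at least one falls on the 29th or later, ruling out '4th Friday').
April 2022 ends with Friday 2022-04-29.
May 2022 ends with Friday 2022-05-27.
Last Friday of June 2022: 2022-06-24.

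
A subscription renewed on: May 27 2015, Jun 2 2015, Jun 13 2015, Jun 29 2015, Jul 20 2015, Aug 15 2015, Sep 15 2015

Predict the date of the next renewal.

Oct 21 2015

Gaps: 6, 11, 16, 21, 26, 31 days — each gap is 5 larger than the previous one.
Next gap: 36 days. Sep 15 2015 + 36 days = Oct 21 2015.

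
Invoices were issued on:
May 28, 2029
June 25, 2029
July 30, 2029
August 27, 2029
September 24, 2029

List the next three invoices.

October 29, 2029; November 26, 2029; December 31, 2029

All Mondays; the gaps (28, 35, 28, 28) vary with month length.
This is the last Monday of each month.
October 2029 ends with Monday October 29, 2029.
November 2029 ends with Monday November 26, 2029.
December 2029 ends with Monday December 31, 2029.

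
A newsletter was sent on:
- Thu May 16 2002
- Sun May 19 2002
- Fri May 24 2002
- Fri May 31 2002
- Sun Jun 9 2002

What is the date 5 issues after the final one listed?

Gaps: 3, 5, 7, 9 days — each gap is 2 larger than the previous one.
Next gap: 11 days. Sun Jun 9 2002 + 11 days = Thu Jun 20 2002.
Next gap: 13 days. Thu Jun 20 2002 + 13 days = Wed Jul 3 2002.
Next gap: 15 days. Wed Jul 3 2002 + 15 days = Thu Jul 18 2002.
Next gap: 17 days. Thu Jul 18 2002 + 17 days = Sun Aug 4 2002.
Next gap: 19 days. Sun Aug 4 2002 + 19 days = Fri Aug 23 2002.

Fri Aug 23 2002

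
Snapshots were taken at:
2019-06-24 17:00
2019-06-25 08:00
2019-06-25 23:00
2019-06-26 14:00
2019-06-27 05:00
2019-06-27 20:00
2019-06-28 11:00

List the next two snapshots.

Spacing: 15, 15, 15, 15, 15, 15 h — constant 15 h.
2019-06-28 11:00 + 15 h = 2019-06-29 02:00.
2019-06-29 02:00 + 15 h = 2019-06-29 17:00.

2019-06-29 02:00, 2019-06-29 17:00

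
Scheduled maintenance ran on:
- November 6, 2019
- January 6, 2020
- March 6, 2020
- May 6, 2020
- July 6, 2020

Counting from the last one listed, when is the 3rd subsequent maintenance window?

January 6, 2021

The day-of-month is always 6 (61, 60, 61, 61 days between events).
So this recurs on the 6th of every 2 months.
Next: September 2020 → September 6, 2020.
November 2020: November 6, 2020.
Next: January 2021 → January 6, 2021.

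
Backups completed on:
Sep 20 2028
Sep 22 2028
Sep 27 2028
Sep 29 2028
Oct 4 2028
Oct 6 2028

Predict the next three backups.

Every event lands on a Wednesday or Friday (gaps cycle 2, 5, 2, 5, 2).
So the schedule is: every Wednesday and Friday.
Next Wednesday: Oct 11 2028.
The following Friday is Oct 13 2028.
The following Wednesday is Oct 18 2028.

Oct 11 2028, Oct 13 2028, Oct 18 2028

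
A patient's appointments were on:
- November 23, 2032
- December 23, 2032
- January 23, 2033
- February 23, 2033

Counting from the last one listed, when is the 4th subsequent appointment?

The day-of-month is always 23 (30, 31, 31 days between events).
So this recurs on the 23rd of each month.
Next: March 2033 → March 23, 2033.
April 2033: April 23, 2033.
Next: May 2033 → May 23, 2033.
June 2033: June 23, 2033.

June 23, 2033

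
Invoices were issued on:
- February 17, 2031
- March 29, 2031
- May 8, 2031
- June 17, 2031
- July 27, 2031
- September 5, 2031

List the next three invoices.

The spacing is 40, 40, 40, 40, 40 days — always 40 days.
September 5, 2031 + 40 days = October 15, 2031.
October 15, 2031 + 40 days = November 24, 2031.
November 24, 2031 + 40 days = January 3, 2032.

October 15, 2031; November 24, 2031; January 3, 2032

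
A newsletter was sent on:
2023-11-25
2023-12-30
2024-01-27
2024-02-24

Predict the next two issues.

2024-03-30, 2024-04-27

All Saturdays; the gaps (35, 28, 28) vary with month length.
This is the last Saturday of each month.
Last Saturday of March 2024: 2024-03-30.
Last Saturday of April 2024: 2024-04-27.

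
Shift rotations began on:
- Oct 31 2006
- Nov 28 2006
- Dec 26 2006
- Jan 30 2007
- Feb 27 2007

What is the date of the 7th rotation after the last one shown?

Every date is a Tuesday; gaps 28, 28, 35, 28 days.
Each is the last Tuesday of its month (at least one falls on the 29th or later, ruling out '4th Tuesday').
Last Tuesday of March 2007: Mar 27 2007.
April 2007 ends with Tuesday Apr 24 2007.
Last Tuesday of May 2007: May 29 2007.
June 2007 ends with Tuesday Jun 26 2007.
Last Tuesday of July 2007: Jul 31 2007.
Last Tuesday of August 2007: Aug 28 2007.
September 2007 ends with Tuesday Sep 25 2007.

Sep 25 2007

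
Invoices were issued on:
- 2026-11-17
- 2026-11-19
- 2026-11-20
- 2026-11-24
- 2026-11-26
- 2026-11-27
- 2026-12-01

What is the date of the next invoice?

Every event lands on a Tuesday or Thursday or Friday (gaps cycle 2, 1, 4, 2, 1, 4).
So the schedule is: every Tuesday, Thursday and Friday.
The following Thursday is 2026-12-03.

2026-12-03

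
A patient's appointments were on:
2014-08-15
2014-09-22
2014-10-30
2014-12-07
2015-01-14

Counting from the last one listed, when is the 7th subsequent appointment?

2015-10-07

Every event comes 38 days after the last (38, 38, 38, 38).
2015-01-14 + 38 days = 2015-02-21.
2015-02-21 + 38 days = 2015-03-31.
2015-03-31 + 38 days = 2015-05-08.
2015-05-08 + 38 days = 2015-06-15.
2015-06-15 + 38 days = 2015-07-23.
2015-07-23 + 38 days = 2015-08-30.
2015-08-30 + 38 days = 2015-10-07.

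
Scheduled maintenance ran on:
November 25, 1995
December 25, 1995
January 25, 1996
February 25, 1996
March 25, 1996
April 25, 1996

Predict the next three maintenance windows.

Gaps: 30, 31, 31, 29, 31 days — not constant. Every event is on the 25th of the month.
Pattern: the 25th of each month.
May 1996: May 25, 1996.
Next: June 1996 → June 25, 1996.
July 1996: July 25, 1996.

May 25, 1996; June 25, 1996; July 25, 1996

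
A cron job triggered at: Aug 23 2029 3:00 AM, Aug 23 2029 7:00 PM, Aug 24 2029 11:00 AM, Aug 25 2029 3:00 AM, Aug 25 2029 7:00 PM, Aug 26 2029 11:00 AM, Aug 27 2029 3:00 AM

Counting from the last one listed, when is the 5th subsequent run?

Spacing: 16, 16, 16, 16, 16, 16 h — constant 16 h.
Aug 27 2029 3:00 AM + 16 h = Aug 27 2029 7:00 PM.
Aug 27 2029 7:00 PM + 16 h = Aug 28 2029 11:00 AM.
Aug 28 2029 11:00 AM + 16 h = Aug 29 2029 3:00 AM.
Aug 29 2029 3:00 AM + 16 h = Aug 29 2029 7:00 PM.
Aug 29 2029 7:00 PM + 16 h = Aug 30 2029 11:00 AM.

Aug 30 2029 11:00 AM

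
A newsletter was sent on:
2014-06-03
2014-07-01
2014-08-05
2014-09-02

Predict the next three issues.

2014-10-07, 2014-11-04, 2014-12-02

These are Tuesdays at 28- or 35-day spacing (28, 35, 28).
The pattern: 1st Tuesday of the month.
1st Tuesday of October 2014: 2014-10-07.
1st Tuesday of November 2014: 2014-11-04.
1st Tuesday of December 2014: 2014-12-02.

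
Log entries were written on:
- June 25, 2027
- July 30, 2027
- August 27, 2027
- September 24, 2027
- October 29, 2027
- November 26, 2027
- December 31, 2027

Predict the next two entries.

January 28, 2028; February 25, 2028

These are Fridays with 35, 28, 28, 35, 28, 35-day gaps.
Each is the final Friday of its month — July 30, 2027 is past the 28th, so '4th Friday' doesn't fit.
Last Friday of January 2028: January 28, 2028.
Last Friday of February 2028: February 25, 2028.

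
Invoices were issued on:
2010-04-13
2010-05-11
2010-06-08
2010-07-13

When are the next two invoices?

Gaps: 28, 28, 35 days — a mix of 28 and 35. Every date is a Tuesday.
Each is the 2nd Tuesday of its month.
2nd Tuesday of August 2010: 2010-08-10.
September 2010 — 2nd Tuesday is 2010-09-14.

2010-08-10, 2010-09-14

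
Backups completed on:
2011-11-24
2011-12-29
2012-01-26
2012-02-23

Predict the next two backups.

2012-03-29, 2012-04-26

Every date is a Thursday; gaps 35, 28, 28 days.
Each is the last Thursday of its month (at least one falls on the 29th or later, ruling out '4th Thursday').
Last Thursday of March 2012: 2012-03-29.
Last Thursday of April 2012: 2012-04-26.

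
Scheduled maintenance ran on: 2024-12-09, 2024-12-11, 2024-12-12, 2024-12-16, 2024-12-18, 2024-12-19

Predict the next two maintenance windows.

The gap pattern 2, 1, 4, 2, 1 repeats every 3 events.
These are the Mondays, Wednesdays and Thursdays of each week.
The following Monday is 2024-12-23.
Next Wednesday: 2024-12-25.

2024-12-23, 2024-12-25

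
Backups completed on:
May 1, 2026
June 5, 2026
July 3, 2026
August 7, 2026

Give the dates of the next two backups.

Gaps: 35, 28, 35 days — a mix of 28 and 35. Every date is a Friday.
Each is the 1st Friday of its month.
September 2026 — 1st Friday is September 4, 2026.
October 2026 — 1st Friday is October 2, 2026.

September 4, 2026; October 2, 2026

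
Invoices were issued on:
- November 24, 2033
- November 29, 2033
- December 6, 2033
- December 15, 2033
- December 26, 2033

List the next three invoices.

Intervals are 5, 7, 9, 11 days — an arithmetic progression with common difference 2.
Next gap: 13 days. December 26, 2033 + 13 days = January 8, 2034.
Next gap: 15 days. January 8, 2034 + 15 days = January 23, 2034.
Next gap: 17 days. January 23, 2034 + 17 days = February 9, 2034.

January 8, 2034; January 23, 2034; February 9, 2034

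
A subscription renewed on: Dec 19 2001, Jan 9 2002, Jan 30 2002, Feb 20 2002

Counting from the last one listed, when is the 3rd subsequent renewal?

Apr 24 2002

Gaps between consecutive events: 21, 21, 21 days — a constant 21-day interval.
Feb 20 2002 + 21 days = Mar 13 2002.
Mar 13 2002 + 21 days = Apr 3 2002.
Apr 3 2002 + 21 days = Apr 24 2002.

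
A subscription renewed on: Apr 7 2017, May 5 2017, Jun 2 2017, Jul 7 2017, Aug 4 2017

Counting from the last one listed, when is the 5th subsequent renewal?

These are Fridays at 28- or 35-day spacing (28, 28, 35, 28).
The pattern: 1st Friday of the month.
September 2017 — 1st Friday is Sep 1 2017.
1st Friday of October 2017: Oct 6 2017.
1st Friday of November 2017: Nov 3 2017.
December 2017 — 1st Friday is Dec 1 2017.
1st Friday of January 2018: Jan 5 2018.

Jan 5 2018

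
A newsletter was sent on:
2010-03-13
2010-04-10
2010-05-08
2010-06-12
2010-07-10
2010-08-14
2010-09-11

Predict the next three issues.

2010-10-09, 2010-11-13, 2010-12-11

These are Saturdays at 28- or 35-day spacing (28, 28, 35, 28, 35, 28).
The pattern: 2nd Saturday of the month.
October 2010 — 2nd Saturday is 2010-10-09.
2nd Saturday of November 2010: 2010-11-13.
December 2010 — 2nd Saturday is 2010-12-11.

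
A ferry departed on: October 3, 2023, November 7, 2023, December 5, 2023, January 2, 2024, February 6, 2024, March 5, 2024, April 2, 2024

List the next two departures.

Gaps: 35, 28, 28, 35, 28, 28 days — a mix of 28 and 35. Every date is a Tuesday.
Each is the 1st Tuesday of its month.
May 2024 — 1st Tuesday is May 7, 2024.
June 2024 — 1st Tuesday is June 4, 2024.

May 7, 2024; June 4, 2024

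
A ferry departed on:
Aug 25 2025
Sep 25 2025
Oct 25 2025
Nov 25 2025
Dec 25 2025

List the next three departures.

The day-of-month is always 25 (31, 30, 31, 30 days between events).
So this recurs on the 25th of each month.
January 2026: Jan 25 2026.
February 2026: Feb 25 2026.
Next: March 2026 → Mar 25 2026.

Jan 25 2026, Feb 25 2026, Mar 25 2026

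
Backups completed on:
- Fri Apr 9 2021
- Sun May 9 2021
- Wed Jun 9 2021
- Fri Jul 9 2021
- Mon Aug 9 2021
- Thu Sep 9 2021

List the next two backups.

Sat Oct 9 2021, Tue Nov 9 2021

Gaps: 30, 31, 30, 31, 31 days — not constant. Every event is on the 9th of the month.
Pattern: the 9th of each month.
Next: October 2021 → Sat Oct 9 2021.
November 2021: Tue Nov 9 2021.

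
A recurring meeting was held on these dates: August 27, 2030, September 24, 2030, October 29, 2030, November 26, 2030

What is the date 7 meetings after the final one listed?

Every date is a Tuesday; gaps 28, 35, 28 days.
Each is the last Tuesday of its month (at least one falls on the 29th or later, ruling out '4th Tuesday').
Last Tuesday of December 2030: December 31, 2030.
Last Tuesday of January 2031: January 28, 2031.
Last Tuesday of February 2031: February 25, 2031.
March 2031 ends with Tuesday March 25, 2031.
Last Tuesday of April 2031: April 29, 2031.
May 2031 ends with Tuesday May 27, 2031.
Last Tuesday of June 2031: June 24, 2031.

June 24, 2031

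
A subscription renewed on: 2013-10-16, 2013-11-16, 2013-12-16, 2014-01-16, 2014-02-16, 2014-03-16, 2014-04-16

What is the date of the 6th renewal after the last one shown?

Each date is the 16th; the gaps (31, 30, 31, 31, 28, 31) track the month lengths.
The rule is the 16th of each month.
Next: May 2014 → 2014-05-16.
June 2014: 2014-06-16.
July 2014: 2014-07-16.
August 2014: 2014-08-16.
September 2014: 2014-09-16.
October 2014: 2014-10-16.

2014-10-16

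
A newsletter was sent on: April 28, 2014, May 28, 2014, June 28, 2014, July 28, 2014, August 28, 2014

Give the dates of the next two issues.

Each date is the 28th; the gaps (30, 31, 30, 31) track the month lengths.
The rule is the 28th of each month.
Next: September 2014 → September 28, 2014.
Next: October 2014 → October 28, 2014.

September 28, 2014; October 28, 2014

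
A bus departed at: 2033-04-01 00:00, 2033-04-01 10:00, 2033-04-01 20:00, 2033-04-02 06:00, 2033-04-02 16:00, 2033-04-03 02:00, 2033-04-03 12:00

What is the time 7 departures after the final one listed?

2033-04-06 10:00

Spacing: 10, 10, 10, 10, 10, 10 h — constant 10 h.
2033-04-03 12:00 + 10 h = 2033-04-03 22:00.
2033-04-03 22:00 + 10 h = 2033-04-04 08:00.
2033-04-04 08:00 + 10 h = 2033-04-04 18:00.
2033-04-04 18:00 + 10 h = 2033-04-05 04:00.
2033-04-05 04:00 + 10 h = 2033-04-05 14:00.
2033-04-05 14:00 + 10 h = 2033-04-06 00:00.
2033-04-06 00:00 + 10 h = 2033-04-06 10:00.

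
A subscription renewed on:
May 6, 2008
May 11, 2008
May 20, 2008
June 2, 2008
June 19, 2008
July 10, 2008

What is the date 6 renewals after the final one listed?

Intervals are 5, 9, 13, 17, 21 days — an arithmetic progression with common difference 4.
Next gap: 25 days. July 10, 2008 + 25 days = August 4, 2008.
Next gap: 29 days. August 4, 2008 + 29 days = September 2, 2008.
Next gap: 33 days. September 2, 2008 + 33 days = October 5, 2008.
Next gap: 37 days. October 5, 2008 + 37 days = November 11, 2008.
Next gap: 41 days. November 11, 2008 + 41 days = December 22, 2008.
Next gap: 45 days. December 22, 2008 + 45 days = February 5, 2009.

February 5, 2009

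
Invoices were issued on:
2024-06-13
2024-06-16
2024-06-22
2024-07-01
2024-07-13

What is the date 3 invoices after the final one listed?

2024-09-05

Intervals are 3, 6, 9, 12 days — an arithmetic progression with common difference 3.
Next gap: 15 days. 2024-07-13 + 15 days = 2024-07-28.
Next gap: 18 days. 2024-07-28 + 18 days = 2024-08-15.
Next gap: 21 days. 2024-08-15 + 21 days = 2024-09-05.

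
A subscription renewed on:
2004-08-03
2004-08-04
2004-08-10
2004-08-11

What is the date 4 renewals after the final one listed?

2004-08-25

Gaps: 1, 6, 1 days — not constant, but cyclic with period 2.
The events fall on every Tuesday and Wednesday.
Next Tuesday: 2004-08-17.
The following Wednesday is 2004-08-18.
Next Tuesday: 2004-08-24.
The following Wednesday is 2004-08-25.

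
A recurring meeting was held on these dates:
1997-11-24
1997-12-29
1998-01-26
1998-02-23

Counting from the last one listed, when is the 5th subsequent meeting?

1998-07-27

Every date is a Monday; gaps 35, 28, 28 days.
Each is the last Monday of its month (at least one falls on the 29th or later, ruling out '4th Monday').
Last Monday of March 1998: 1998-03-30.
Last Monday of April 1998: 1998-04-27.
May 1998 ends with Monday 1998-05-25.
Last Monday of June 1998: 1998-06-29.
July 1998 ends with Monday 1998-07-27.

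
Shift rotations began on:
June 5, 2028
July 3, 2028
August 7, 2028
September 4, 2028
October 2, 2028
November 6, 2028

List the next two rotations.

December 4, 2028; January 1, 2029

All dates are Mondays, 28, 35, 28, 28, 35 days apart.
Specifically, the 1st Monday of each month.
December 2028 — 1st Monday is December 4, 2028.
1st Monday of January 2029: January 1, 2029.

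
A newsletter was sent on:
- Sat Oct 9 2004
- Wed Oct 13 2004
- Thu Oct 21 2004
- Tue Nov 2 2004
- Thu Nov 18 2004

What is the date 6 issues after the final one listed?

The spacing grows by 4 each time: 4, 8, 12, 16 days.
Next gap: 20 days. Thu Nov 18 2004 + 20 days = Wed Dec 8 2004.
Next gap: 24 days. Wed Dec 8 2004 + 24 days = Sat Jan 1 2005.
Next gap: 28 days. Sat Jan 1 2005 + 28 days = Sat Jan 29 2005.
Next gap: 32 days. Sat Jan 29 2005 + 32 days = Wed Mar 2 2005.
Next gap: 36 days. Wed Mar 2 2005 + 36 days = Thu Apr 7 2005.
Next gap: 40 days. Thu Apr 7 2005 + 40 days = Tue May 17 2005.

Tue May 17 2005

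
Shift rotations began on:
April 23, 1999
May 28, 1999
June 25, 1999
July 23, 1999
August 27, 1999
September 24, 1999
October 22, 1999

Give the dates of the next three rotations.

November 26, 1999; December 24, 1999; January 28, 2000

These are Fridays at 28- or 35-day spacing (35, 28, 28, 35, 28, 28).
The pattern: 4th Friday of the month.
4th Friday of November 1999: November 26, 1999.
December 1999 — 4th Friday is December 24, 1999.
4th Friday of January 2000: January 28, 2000.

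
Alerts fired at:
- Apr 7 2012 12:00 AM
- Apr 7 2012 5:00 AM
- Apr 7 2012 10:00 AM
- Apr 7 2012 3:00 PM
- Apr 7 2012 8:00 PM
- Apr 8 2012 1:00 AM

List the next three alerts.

The interval is a steady 5 hours (5, 5, 5, 5, 5).
Apr 8 2012 1:00 AM + 5 h = Apr 8 2012 6:00 AM.
Apr 8 2012 6:00 AM + 5 h = Apr 8 2012 11:00 AM.
Apr 8 2012 11:00 AM + 5 h = Apr 8 2012 4:00 PM.

Apr 8 2012 6:00 AM, Apr 8 2012 11:00 AM, Apr 8 2012 4:00 PM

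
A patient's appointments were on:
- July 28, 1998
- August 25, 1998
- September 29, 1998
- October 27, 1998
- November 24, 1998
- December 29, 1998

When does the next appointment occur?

January 26, 1999

These are Tuesdays with 28, 35, 28, 28, 35-day gaps.
Each is the final Tuesday of its month — September 29, 1998 is past the 28th, so '4th Tuesday' doesn't fit.
January 1999 ends with Tuesday January 26, 1999.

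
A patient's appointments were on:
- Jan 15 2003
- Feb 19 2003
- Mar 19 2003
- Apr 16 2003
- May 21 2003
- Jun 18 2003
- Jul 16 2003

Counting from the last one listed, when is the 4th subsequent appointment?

All dates are Wednesdays, 35, 28, 28, 35, 28, 28 days apart.
Specifically, the 3rd Wednesday of each month.
3rd Wednesday of August 2003: Aug 20 2003.
3rd Wednesday of September 2003: Sep 17 2003.
October 2003 — 3rd Wednesday is Oct 15 2003.
3rd Wednesday of November 2003: Nov 19 2003.

Nov 19 2003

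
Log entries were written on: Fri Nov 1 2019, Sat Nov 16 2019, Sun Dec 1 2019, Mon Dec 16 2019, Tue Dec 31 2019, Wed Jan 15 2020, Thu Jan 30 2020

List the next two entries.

The spacing is 15, 15, 15, 15, 15, 15 days — always 15 days.
Thu Jan 30 2020 + 15 days = Fri Feb 14 2020.
Fri Feb 14 2020 + 15 days = Sat Feb 29 2020.

Fri Feb 14 2020, Sat Feb 29 2020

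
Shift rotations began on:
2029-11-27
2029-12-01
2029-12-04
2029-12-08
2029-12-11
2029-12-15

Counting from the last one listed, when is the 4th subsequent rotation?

2029-12-29

Gaps: 4, 3, 4, 3, 4 days — not constant, but cyclic with period 2.
The events fall on every Tuesday and Saturday.
The following Tuesday is 2029-12-18.
The following Saturday is 2029-12-22.
The following Tuesday is 2029-12-25.
Next Saturday: 2029-12-29.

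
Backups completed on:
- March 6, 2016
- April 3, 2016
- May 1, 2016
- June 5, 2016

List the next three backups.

Gaps: 28, 28, 35 days — a mix of 28 and 35. Every date is a Sunday.
Each is the 1st Sunday of its month.
1st Sunday of July 2016: July 3, 2016.
August 2016 — 1st Sunday is August 7, 2016.
September 2016 — 1st Sunday is September 4, 2016.

July 3, 2016; August 7, 2016; September 4, 2016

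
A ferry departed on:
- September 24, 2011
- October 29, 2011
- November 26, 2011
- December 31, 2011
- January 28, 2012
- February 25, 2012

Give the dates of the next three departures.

All Saturdays; the gaps (35, 28, 35, 28, 28) vary with month length.
This is the last Saturday of each month.
March 2012 ends with Saturday March 31, 2012.
April 2012 ends with Saturday April 28, 2012.
Last Saturday of May 2012: May 26, 2012.

March 31, 2012; April 28, 2012; May 26, 2012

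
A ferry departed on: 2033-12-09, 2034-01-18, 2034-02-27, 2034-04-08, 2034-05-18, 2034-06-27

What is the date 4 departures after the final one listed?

The spacing is 40, 40, 40, 40, 40 days — always 40 days.
2034-06-27 + 40 days = 2034-08-06.
2034-08-06 + 40 days = 2034-09-15.
2034-09-15 + 40 days = 2034-10-25.
2034-10-25 + 40 days = 2034-12-04.

2034-12-04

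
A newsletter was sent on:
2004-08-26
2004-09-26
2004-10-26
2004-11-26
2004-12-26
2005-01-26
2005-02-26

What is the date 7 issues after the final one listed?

2005-09-26

Gaps: 31, 30, 31, 30, 31, 31 days — not constant. Every event is on the 26th of the month.
Pattern: the 26th of each month.
Next: March 2005 → 2005-03-26.
April 2005: 2005-04-26.
May 2005: 2005-05-26.
Next: June 2005 → 2005-06-26.
Next: July 2005 → 2005-07-26.
Next: August 2005 → 2005-08-26.
September 2005: 2005-09-26.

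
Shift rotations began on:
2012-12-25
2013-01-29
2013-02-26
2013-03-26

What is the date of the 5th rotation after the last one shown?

2013-08-27

These are Tuesdays with 35, 28, 28-day gaps.
Each is the final Tuesday of its month — 2013-01-29 is past the 28th, so '4th Tuesday' doesn't fit.
Last Tuesday of April 2013: 2013-04-30.
May 2013 ends with Tuesday 2013-05-28.
June 2013 ends with Tuesday 2013-06-25.
July 2013 ends with Tuesday 2013-07-30.
Last Tuesday of August 2013: 2013-08-27.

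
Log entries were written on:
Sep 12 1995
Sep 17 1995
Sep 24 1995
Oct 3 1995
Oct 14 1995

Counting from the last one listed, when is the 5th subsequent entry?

Gaps: 5, 7, 9, 11 days — each gap is 2 larger than the previous one.
Next gap: 13 days. Oct 14 1995 + 13 days = Oct 27 1995.
Next gap: 15 days. Oct 27 1995 + 15 days = Nov 11 1995.
Next gap: 17 days. Nov 11 1995 + 17 days = Nov 28 1995.
Next gap: 19 days. Nov 28 1995 + 19 days = Dec 17 1995.
Next gap: 21 days. Dec 17 1995 + 21 days = Jan 7 1996.

Jan 7 1996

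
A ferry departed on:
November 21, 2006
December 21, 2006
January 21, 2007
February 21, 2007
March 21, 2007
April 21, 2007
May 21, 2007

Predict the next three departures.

The day-of-month is always 21 (30, 31, 31, 28, 31, 30 days between events).
So this recurs on the 21st of each month.
June 2007: June 21, 2007.
July 2007: July 21, 2007.
Next: August 2007 → August 21, 2007.

June 21, 2007; July 21, 2007; August 21, 2007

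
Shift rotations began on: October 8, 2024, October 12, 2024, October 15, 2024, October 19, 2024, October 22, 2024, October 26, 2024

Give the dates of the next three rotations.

October 29, 2024; November 2, 2024; November 5, 2024

Gaps: 4, 3, 4, 3, 4 days — not constant, but cyclic with period 2.
The events fall on every Tuesday and Saturday.
The following Tuesday is October 29, 2024.
The following Saturday is November 2, 2024.
Next Tuesday: November 5, 2024.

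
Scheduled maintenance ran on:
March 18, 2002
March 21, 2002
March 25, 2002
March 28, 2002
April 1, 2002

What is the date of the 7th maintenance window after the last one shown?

April 25, 2002

Gaps: 3, 4, 3, 4 days — not constant, but cyclic with period 2.
The events fall on every Monday and Thursday.
The following Thursday is April 4, 2002.
Next Monday: April 8, 2002.
Next Thursday: April 11, 2002.
The following Monday is April 15, 2002.
Next Thursday: April 18, 2002.
The following Monday is April 22, 2002.
Next Thursday: April 25, 2002.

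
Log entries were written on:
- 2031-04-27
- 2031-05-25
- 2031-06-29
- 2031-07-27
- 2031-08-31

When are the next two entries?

All Sundays; the gaps (28, 35, 28, 35) vary with month length.
This is the last Sunday of each month.
September 2031 ends with Sunday 2031-09-28.
October 2031 ends with Sunday 2031-10-26.

2031-09-28, 2031-10-26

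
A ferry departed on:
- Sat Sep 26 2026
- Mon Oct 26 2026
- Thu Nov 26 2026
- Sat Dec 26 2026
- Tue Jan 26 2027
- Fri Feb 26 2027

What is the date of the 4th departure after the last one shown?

Sat Jun 26 2027

Each date is the 26th; the gaps (30, 31, 30, 31, 31) track the month lengths.
The rule is the 26th of each month.
Next: March 2027 → Fri Mar 26 2027.
April 2027: Mon Apr 26 2027.
Next: May 2027 → Wed May 26 2027.
June 2027: Sat Jun 26 2027.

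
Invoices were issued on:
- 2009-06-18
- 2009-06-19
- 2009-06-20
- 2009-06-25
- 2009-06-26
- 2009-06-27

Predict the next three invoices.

Gaps: 1, 1, 5, 1, 1 days — not constant, but cyclic with period 3.
The events fall on every Thursday, Friday and Saturday.
Next Thursday: 2009-07-02.
Next Friday: 2009-07-03.
The following Saturday is 2009-07-04.

2009-07-02, 2009-07-03, 2009-07-04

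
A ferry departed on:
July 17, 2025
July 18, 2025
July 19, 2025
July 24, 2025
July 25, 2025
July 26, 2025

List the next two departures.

July 31, 2025; August 1, 2025

Every event lands on a Thursday or Friday or Saturday (gaps cycle 1, 1, 5, 1, 1).
So the schedule is: every Thursday, Friday and Saturday.
The following Thursday is July 31, 2025.
The following Friday is August 1, 2025.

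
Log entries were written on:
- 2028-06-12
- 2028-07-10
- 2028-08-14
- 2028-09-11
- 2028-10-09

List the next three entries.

Gaps: 28, 35, 28, 28 days — a mix of 28 and 35. Every date is a Monday.
Each is the 2nd Monday of its month.
2nd Monday of November 2028: 2028-11-13.
December 2028 — 2nd Monday is 2028-12-11.
2nd Monday of January 2029: 2029-01-08.

2028-11-13, 2028-12-11, 2029-01-08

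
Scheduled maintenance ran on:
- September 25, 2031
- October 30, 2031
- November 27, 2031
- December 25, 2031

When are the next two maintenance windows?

January 29, 2032; February 26, 2032

All Thursdays; the gaps (35, 28, 28) vary with month length.
This is the last Thursday of each month.
Last Thursday of January 2032: January 29, 2032.
Last Thursday of February 2032: February 26, 2032.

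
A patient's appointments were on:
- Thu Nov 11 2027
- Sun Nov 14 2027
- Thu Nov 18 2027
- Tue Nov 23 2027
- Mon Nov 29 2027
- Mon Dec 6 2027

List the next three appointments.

The spacing grows by 1 each time: 3, 4, 5, 6, 7 days.
Next gap: 8 days. Mon Dec 6 2027 + 8 days = Tue Dec 14 2027.
Next gap: 9 days. Tue Dec 14 2027 + 9 days = Thu Dec 23 2027.
Next gap: 10 days. Thu Dec 23 2027 + 10 days = Sun Jan 2 2028.

Tue Dec 14 2027, Thu Dec 23 2027, Sun Jan 2 2028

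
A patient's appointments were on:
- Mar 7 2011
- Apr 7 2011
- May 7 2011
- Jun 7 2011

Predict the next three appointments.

Jul 7 2011, Aug 7 2011, Sep 7 2011

Gaps: 31, 30, 31 days — not constant. Every event is on the 7th of the month.
Pattern: the 7th of each month.
July 2011: Jul 7 2011.
August 2011: Aug 7 2011.
Next: September 2011 → Sep 7 2011.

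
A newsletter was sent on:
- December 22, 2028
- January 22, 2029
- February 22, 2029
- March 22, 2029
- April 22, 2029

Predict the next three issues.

Each date is the 22nd; the gaps (31, 31, 28, 31) track the month lengths.
The rule is the 22nd of each month.
Next: May 2029 → May 22, 2029.
Next: June 2029 → June 22, 2029.
July 2029: July 22, 2029.

May 22, 2029; June 22, 2029; July 22, 2029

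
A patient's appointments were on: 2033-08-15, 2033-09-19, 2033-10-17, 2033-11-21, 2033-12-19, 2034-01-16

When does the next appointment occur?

2034-02-20

All dates are Mondays, 35, 28, 35, 28, 28 days apart.
Specifically, the 3rd Monday of each month.
3rd Monday of February 2034: 2034-02-20.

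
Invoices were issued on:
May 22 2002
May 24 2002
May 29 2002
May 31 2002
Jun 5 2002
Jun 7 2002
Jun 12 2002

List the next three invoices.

Jun 14 2002, Jun 19 2002, Jun 21 2002

Gaps: 2, 5, 2, 5, 2, 5 days — not constant, but cyclic with period 2.
The events fall on every Wednesday and Friday.
The following Friday is Jun 14 2002.
Next Wednesday: Jun 19 2002.
The following Friday is Jun 21 2002.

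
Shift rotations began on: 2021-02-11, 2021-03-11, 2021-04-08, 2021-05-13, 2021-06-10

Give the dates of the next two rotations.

2021-07-08, 2021-08-12

These are Thursdays at 28- or 35-day spacing (28, 28, 35, 28).
The pattern: 2nd Thursday of the month.
2nd Thursday of July 2021: 2021-07-08.
August 2021 — 2nd Thursday is 2021-08-12.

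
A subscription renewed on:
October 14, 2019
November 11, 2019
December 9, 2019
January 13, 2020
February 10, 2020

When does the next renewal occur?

March 9, 2020

All dates are Mondays, 28, 28, 35, 28 days apart.
Specifically, the 2nd Monday of each month.
2nd Monday of March 2020: March 9, 2020.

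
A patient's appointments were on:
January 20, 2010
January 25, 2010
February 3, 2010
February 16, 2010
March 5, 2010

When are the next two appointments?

The spacing grows by 4 each time: 5, 9, 13, 17 days.
Next gap: 21 days. March 5, 2010 + 21 days = March 26, 2010.
Next gap: 25 days. March 26, 2010 + 25 days = April 20, 2010.

March 26, 2010; April 20, 2010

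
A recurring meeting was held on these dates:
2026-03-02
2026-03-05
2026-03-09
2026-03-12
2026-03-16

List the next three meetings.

2026-03-19, 2026-03-23, 2026-03-26

Gaps: 3, 4, 3, 4 days — not constant, but cyclic with period 2.
The events fall on every Monday and Thursday.
The following Thursday is 2026-03-19.
The following Monday is 2026-03-23.
The following Thursday is 2026-03-26.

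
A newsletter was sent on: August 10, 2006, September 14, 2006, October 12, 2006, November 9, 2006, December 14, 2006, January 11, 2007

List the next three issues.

These are Thursdays at 28- or 35-day spacing (35, 28, 28, 35, 28).
The pattern: 2nd Thursday of the month.
2nd Thursday of February 2007: February 8, 2007.
2nd Thursday of March 2007: March 8, 2007.
2nd Thursday of April 2007: April 12, 2007.

February 8, 2007; March 8, 2007; April 12, 2007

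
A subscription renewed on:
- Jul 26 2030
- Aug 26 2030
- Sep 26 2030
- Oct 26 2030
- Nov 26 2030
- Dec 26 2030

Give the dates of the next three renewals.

The day-of-month is always 26 (31, 31, 30, 31, 30 days between events).
So this recurs on the 26th of each month.
Next: January 2031 → Jan 26 2031.
Next: February 2031 → Feb 26 2031.
March 2031: Mar 26 2031.

Jan 26 2031, Feb 26 2031, Mar 26 2031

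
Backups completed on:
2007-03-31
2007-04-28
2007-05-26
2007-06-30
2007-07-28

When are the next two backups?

Every date is a Saturday; gaps 28, 28, 35, 28 days.
Each is the last Saturday of its month (at least one falls on the 29th or later, ruling out '4th Saturday').
Last Saturday of August 2007: 2007-08-25.
September 2007 ends with Saturday 2007-09-29.

2007-08-25, 2007-09-29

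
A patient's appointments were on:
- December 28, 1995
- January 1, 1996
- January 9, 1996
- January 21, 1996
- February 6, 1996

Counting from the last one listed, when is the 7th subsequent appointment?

The spacing grows by 4 each time: 4, 8, 12, 16 days.
Next gap: 20 days. February 6, 1996 + 20 days = February 26, 1996.
Next gap: 24 days. February 26, 1996 + 24 days = March 21, 1996.
Next gap: 28 days. March 21, 1996 + 28 days = April 18, 1996.
Next gap: 32 days. April 18, 1996 + 32 days = May 20, 1996.
Next gap: 36 days. May 20, 1996 + 36 days = June 25, 1996.
Next gap: 40 days. June 25, 1996 + 40 days = August 4, 1996.
Next gap: 44 days. August 4, 1996 + 44 days = September 17, 1996.

September 17, 1996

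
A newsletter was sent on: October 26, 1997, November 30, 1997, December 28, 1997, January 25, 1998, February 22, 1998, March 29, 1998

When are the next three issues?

April 26, 1998; May 31, 1998; June 28, 1998

All Sundays; the gaps (35, 28, 28, 28, 35) vary with month length.
This is the last Sunday of each month.
April 1998 ends with Sunday April 26, 1998.
Last Sunday of May 1998: May 31, 1998.
June 1998 ends with Sunday June 28, 1998.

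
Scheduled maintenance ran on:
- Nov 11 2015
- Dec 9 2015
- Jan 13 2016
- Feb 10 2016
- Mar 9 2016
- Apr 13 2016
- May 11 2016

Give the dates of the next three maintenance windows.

Jun 8 2016, Jul 13 2016, Aug 10 2016

Gaps: 28, 35, 28, 28, 35, 28 days — a mix of 28 and 35. Every date is a Wednesday.
Each is the 2nd Wednesday of its month.
2nd Wednesday of June 2016: Jun 8 2016.
2nd Wednesday of July 2016: Jul 13 2016.
2nd Wednesday of August 2016: Aug 10 2016.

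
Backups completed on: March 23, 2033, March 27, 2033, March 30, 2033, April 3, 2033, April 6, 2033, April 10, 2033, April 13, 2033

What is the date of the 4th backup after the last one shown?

Gaps: 4, 3, 4, 3, 4, 3 days — not constant, but cyclic with period 2.
The events fall on every Wednesday and Sunday.
Next Sunday: April 17, 2033.
Next Wednesday: April 20, 2033.
Next Sunday: April 24, 2033.
Next Wednesday: April 27, 2033.

April 27, 2033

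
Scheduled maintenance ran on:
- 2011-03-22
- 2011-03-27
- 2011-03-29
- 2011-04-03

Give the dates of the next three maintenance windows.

Every event lands on a Tuesday or Sunday (gaps cycle 5, 2, 5).
So the schedule is: every Tuesday and Sunday.
The following Tuesday is 2011-04-05.
Next Sunday: 2011-04-10.
The following Tuesday is 2011-04-12.

2011-04-05, 2011-04-10, 2011-04-12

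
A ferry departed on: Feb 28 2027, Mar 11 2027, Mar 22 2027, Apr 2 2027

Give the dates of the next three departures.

Apr 13 2027, Apr 24 2027, May 5 2027

The spacing is 11, 11, 11 days — always 11 days.
Apr 2 2027 + 11 days = Apr 13 2027.
Apr 13 2027 + 11 days = Apr 24 2027.
Apr 24 2027 + 11 days = May 5 2027.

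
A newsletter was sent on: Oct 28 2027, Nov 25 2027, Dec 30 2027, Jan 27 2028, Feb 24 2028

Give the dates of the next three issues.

These are Thursdays with 28, 35, 28, 28-day gaps.
Each is the final Thursday of its month — Dec 30 2027 is past the 28th, so '4th Thursday' doesn't fit.
March 2028 ends with Thursday Mar 30 2028.
Last Thursday of April 2028: Apr 27 2028.
May 2028 ends with Thursday May 25 2028.

Mar 30 2028, Apr 27 2028, May 25 2028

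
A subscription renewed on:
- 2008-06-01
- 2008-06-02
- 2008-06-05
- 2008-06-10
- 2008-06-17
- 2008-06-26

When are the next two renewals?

Intervals are 1, 3, 5, 7, 9 days — an arithmetic progression with common difference 2.
Next gap: 11 days. 2008-06-26 + 11 days = 2008-07-07.
Next gap: 13 days. 2008-07-07 + 13 days = 2008-07-20.

2008-07-07, 2008-07-20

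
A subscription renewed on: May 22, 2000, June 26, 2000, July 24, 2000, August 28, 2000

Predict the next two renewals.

September 25, 2000; October 23, 2000

Gaps: 35, 28, 35 days — a mix of 28 and 35. Every date is a Monday.
Each is the 4th Monday of its month.
4th Monday of September 2000: September 25, 2000.
October 2000 — 4th Monday is October 23, 2000.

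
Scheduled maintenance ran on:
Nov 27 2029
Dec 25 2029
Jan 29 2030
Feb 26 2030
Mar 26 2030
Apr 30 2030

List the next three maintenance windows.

Every date is a Tuesday; gaps 28, 35, 28, 28, 35 days.
Each is the last Tuesday of its month (at least one falls on the 29th or later, ruling out '4th Tuesday').
May 2030 ends with Tuesday May 28 2030.
June 2030 ends with Tuesday Jun 25 2030.
Last Tuesday of July 2030: Jul 30 2030.

May 28 2030, Jun 25 2030, Jul 30 2030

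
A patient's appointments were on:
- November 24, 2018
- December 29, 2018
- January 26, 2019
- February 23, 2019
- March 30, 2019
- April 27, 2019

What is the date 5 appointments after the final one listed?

These are Saturdays with 35, 28, 28, 35, 28-day gaps.
Each is the final Saturday of its month — December 29, 2018 is past the 28th, so '4th Saturday' doesn't fit.
Last Saturday of May 2019: May 25, 2019.
June 2019 ends with Saturday June 29, 2019.
July 2019 ends with Saturday July 27, 2019.
Last Saturday of August 2019: August 31, 2019.
Last Saturday of September 2019: September 28, 2019.

September 28, 2019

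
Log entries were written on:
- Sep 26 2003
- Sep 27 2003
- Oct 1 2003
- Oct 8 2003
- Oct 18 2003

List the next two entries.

Gaps: 1, 4, 7, 10 days — each gap is 3 larger than the previous one.
Next gap: 13 days. Oct 18 2003 + 13 days = Oct 31 2003.
Next gap: 16 days. Oct 31 2003 + 16 days = Nov 16 2003.

Oct 31 2003, Nov 16 2003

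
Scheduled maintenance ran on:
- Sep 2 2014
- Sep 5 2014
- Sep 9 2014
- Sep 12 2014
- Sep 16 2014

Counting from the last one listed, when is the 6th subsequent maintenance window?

Every event lands on a Tuesday or Friday (gaps cycle 3, 4, 3, 4).
So the schedule is: every Tuesday and Friday.
Next Friday: Sep 19 2014.
The following Tuesday is Sep 23 2014.
Next Friday: Sep 26 2014.
Next Tuesday: Sep 30 2014.
The following Friday is Oct 3 2014.
Next Tuesday: Oct 7 2014.

Oct 7 2014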